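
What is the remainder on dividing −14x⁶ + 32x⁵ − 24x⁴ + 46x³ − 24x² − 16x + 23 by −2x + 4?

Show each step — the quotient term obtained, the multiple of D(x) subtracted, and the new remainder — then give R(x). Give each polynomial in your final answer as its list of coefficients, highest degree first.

Step 1: lead(−14x⁶ + 32x⁵ − 24x⁴ + 46x³ − 24x² − 16x + 23) ÷ lead(D) = −14x⁶ ÷ −2x = 7x⁵. Subtract (7x⁵)·D = −14x⁶ + 28x⁵. Remainder: 4x⁵ − 24x⁴ + 46x³ − 24x² − 16x + 23.
Step 2: lead(4x⁵ − 24x⁴ + 46x³ − 24x² − 16x + 23) ÷ lead(D) = 4x⁵ ÷ −2x = −2x⁴. Subtract (−2x⁴)·D = 4x⁵ − 8x⁴. Remainder: −16x⁴ + 46x³ − 24x² − 16x + 23.
Step 3: lead(−16x⁴ + 46x³ − 24x² − 16x + 23) ÷ lead(D) = −16x⁴ ÷ −2x = 8x³. Subtract (8x³)·D = −16x⁴ + 32x³. Remainder: 14x³ − 24x² − 16x + 23.
Step 4: lead(14x³ − 24x² − 16x + 23) ÷ lead(D) = 14x³ ÷ −2x = −7x². Subtract (−7x²)·D = 14x³ − 28x². Remainder: 4x² − 16x + 23.
Step 5: lead(4x² − 16x + 23) ÷ lead(D) = 4x² ÷ −2x = −2x. Subtract (−2x)·D = 4x² − 8x. Remainder: −8x + 23.
Step 6: lead(−8x + 23) ÷ lead(D) = −8x ÷ −2x = 4. Subtract (4)·D = −8x + 16. Remainder: 7.

R = [7]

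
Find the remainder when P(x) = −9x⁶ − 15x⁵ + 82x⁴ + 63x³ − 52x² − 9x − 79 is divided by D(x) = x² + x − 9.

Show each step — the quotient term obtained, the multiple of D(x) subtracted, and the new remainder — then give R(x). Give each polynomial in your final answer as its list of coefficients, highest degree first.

R = [2]

Step 1: lead(−9x⁶ − 15x⁵ + 82x⁴ + 63x³ − 52x² − 9x − 79) ÷ lead(D) = −9x⁶ ÷ x² = −9x⁴. Subtract (−9x⁴)·D = −9x⁶ − 9x⁵ + 81x⁴. Remainder: −6x⁵ + x⁴ + 63x³ − 52x² − 9x − 79.
Step 2: lead(−6x⁵ + x⁴ + 63x³ − 52x² − 9x − 79) ÷ lead(D) = −6x⁵ ÷ x² = −6x³. Subtract (−6x³)·D = −6x⁵ − 6x⁴ + 54x³. Remainder: 7x⁴ + 9x³ − 52x² − 9x − 79.
Step 3: lead(7x⁴ + 9x³ − 52x² − 9x − 79) ÷ lead(D) = 7x⁴ ÷ x² = 7x². Subtract (7x²)·D = 7x⁴ + 7x³ − 63x². Remainder: 2x³ + 11x² − 9x − 79.
Step 4: lead(2x³ + 11x² − 9x − 79) ÷ lead(D) = 2x³ ÷ x² = 2x. Subtract (2x)·D = 2x³ + 2x² − 18x. Remainder: 9x² + 9x − 79.
Step 5: lead(9x² + 9x − 79) ÷ lead(D) = 9x² ÷ x² = 9. Subtract (9)·D = 9x² + 9x − 81. Remainder: 2.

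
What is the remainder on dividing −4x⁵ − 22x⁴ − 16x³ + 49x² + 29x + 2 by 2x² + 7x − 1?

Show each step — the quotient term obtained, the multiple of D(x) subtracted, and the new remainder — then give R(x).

Step 1: lead(−4x⁵ − 22x⁴ − 16x³ + 49x² + 29x + 2) ÷ lead(D) = −4x⁵ ÷ 2x² = −2x³. Subtract (−2x³)·D = −4x⁵ − 14x⁴ + 2x³. Remainder: −8x⁴ − 18x³ + 49x² + 29x + 2.
Step 2: lead(−8x⁴ − 18x³ + 49x² + 29x + 2) ÷ lead(D) = −8x⁴ ÷ 2x² = −4x². Subtract (−4x²)·D = −8x⁴ − 28x³ + 4x². Remainder: 10x³ + 45x² + 29x + 2.
Step 3: lead(10x³ + 45x² + 29x + 2) ÷ lead(D) = 10x³ ÷ 2x² = 5x. Subtract (5x)·D = 10x³ + 35x² − 5x. Remainder: 10x² + 34x + 2.
Step 4: lead(10x² + 34x + 2) ÷ lead(D) = 10x² ÷ 2x² = 5. Subtract (5)·D = 10x² + 35x − 5. Remainder: −x + 7.

R(x) = −x + 7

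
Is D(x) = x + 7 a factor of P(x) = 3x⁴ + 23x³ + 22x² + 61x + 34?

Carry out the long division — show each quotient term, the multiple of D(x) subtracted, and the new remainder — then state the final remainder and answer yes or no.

Step 1: lead(3x⁴ + 23x³ + 22x² + 61x + 34) ÷ lead(D) = 3x⁴ ÷ x = 3x³. Subtract (3x³)·D = 3x⁴ + 21x³. Remainder: 2x³ + 22x² + 61x + 34.
Step 2: lead(2x³ + 22x² + 61x + 34) ÷ lead(D) = 2x³ ÷ x = 2x². Subtract (2x²)·D = 2x³ + 14x². Remainder: 8x² + 61x + 34.
Step 3: lead(8x² + 61x + 34) ÷ lead(D) = 8x² ÷ x = 8x. Subtract (8x)·D = 8x² + 56x. Remainder: 5x + 34.
Step 4: lead(5x + 34) ÷ lead(D) = 5x ÷ x = 5. Subtract (5)·D = 5x + 35. Remainder: −1.

R(x) = −1, so D(x) is not a factor of P(x). no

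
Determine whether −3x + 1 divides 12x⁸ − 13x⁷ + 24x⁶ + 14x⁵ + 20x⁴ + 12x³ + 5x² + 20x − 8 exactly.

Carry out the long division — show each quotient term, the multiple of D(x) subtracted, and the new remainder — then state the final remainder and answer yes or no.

R(x) = 0, so D(x) is a factor of P(x). yes

Step 1: lead(12x⁸ − 13x⁷ + 24x⁶ + 14x⁵ + 20x⁴ + 12x³ + 5x² + 20x − 8) ÷ lead(D) = 12x⁸ ÷ −3x = −4x⁷. Subtract (−4x⁷)·D = 12x⁸ − 4x⁷. Remainder: −9x⁷ + 24x⁶ + 14x⁵ + 20x⁴ + 12x³ + 5x² + 20x − 8.
Step 2: lead(−9x⁷ + 24x⁶ + 14x⁵ + 20x⁴ + 12x³ + 5x² + 20x − 8) ÷ lead(D) = −9x⁷ ÷ −3x = 3x⁶. Subtract (3x⁶)·D = −9x⁷ + 3x⁶. Remainder: 21x⁶ + 14x⁵ + 20x⁴ + 12x³ + 5x² + 20x − 8.
Step 3: lead(21x⁶ + 14x⁵ + 20x⁴ + 12x³ + 5x² + 20x − 8) ÷ lead(D) = 21x⁶ ÷ −3x = −7x⁵. Subtract (−7x⁵)·D = 21x⁶ − 7x⁵. Remainder: 21x⁵ + 20x⁴ + 12x³ + 5x² + 20x − 8.
Step 4: lead(21x⁵ + 20x⁴ + 12x³ + 5x² + 20x − 8) ÷ lead(D) = 21x⁵ ÷ −3x = −7x⁴. Subtract (−7x⁴)·D = 21x⁵ − 7x⁴. Remainder: 27x⁴ + 12x³ + 5x² + 20x − 8.
Step 5: lead(27x⁴ + 12x³ + 5x² + 20x − 8) ÷ lead(D) = 27x⁴ ÷ −3x = −9x³. Subtract (−9x³)·D = 27x⁴ − 9x³. Remainder: 21x³ + 5x² + 20x − 8.
Step 6: lead(21x³ + 5x² + 20x − 8) ÷ lead(D) = 21x³ ÷ −3x = −7x². Subtract (−7x²)·D = 21x³ − 7x². Remainder: 12x² + 20x − 8.
Step 7: lead(12x² + 20x − 8) ÷ lead(D) = 12x² ÷ −3x = −4x. Subtract (−4x)·D = 12x² − 4x. Remainder: 24x − 8.
Step 8: lead(24x − 8) ÷ lead(D) = 24x ÷ −3x = −8. Subtract (−8)·D = 24x − 8. Remainder: 0.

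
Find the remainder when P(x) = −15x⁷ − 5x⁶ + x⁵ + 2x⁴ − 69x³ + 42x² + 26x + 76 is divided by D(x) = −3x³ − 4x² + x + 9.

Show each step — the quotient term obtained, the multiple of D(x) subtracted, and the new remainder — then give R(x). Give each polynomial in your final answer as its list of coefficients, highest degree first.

Step 1: lead(−15x⁷ − 5x⁶ + x⁵ + 2x⁴ − 69x³ + 42x² + 26x + 76) ÷ lead(D) = −15x⁷ ÷ −3x³ = 5x⁴. Subtract (5x⁴)·D = −15x⁷ − 20x⁶ + 5x⁵ + 45x⁴. Remainder: 15x⁶ − 4x⁵ − 43x⁴ − 69x³ + 42x² + 26x + 76.
Step 2: lead(15x⁶ − 4x⁵ − 43x⁴ − 69x³ + 42x² + 26x + 76) ÷ lead(D) = 15x⁶ ÷ −3x³ = −5x³. Subtract (−5x³)·D = 15x⁶ + 20x⁵ − 5x⁴ − 45x³. Remainder: −24x⁵ − 38x⁴ − 24x³ + 42x² + 26x + 76.
Step 3: lead(−24x⁵ − 38x⁴ − 24x³ + 42x² + 26x + 76) ÷ lead(D) = −24x⁵ ÷ −3x³ = 8x². Subtract (8x²)·D = −24x⁵ − 32x⁴ + 8x³ + 72x². Remainder: −6x⁴ − 32x³ − 30x² + 26x + 76.
Step 4: lead(−6x⁴ − 32x³ − 30x² + 26x + 76) ÷ lead(D) = −6x⁴ ÷ −3x³ = 2x. Subtract (2x)·D = −6x⁴ − 8x³ + 2x² + 18x. Remainder: −24x³ − 32x² + 8x + 76.
Step 5: lead(−24x³ − 32x² + 8x + 76) ÷ lead(D) = −24x³ ÷ −3x³ = 8. Subtract (8)·D = −24x³ − 32x² + 8x + 72. Remainder: 4.

R = [4]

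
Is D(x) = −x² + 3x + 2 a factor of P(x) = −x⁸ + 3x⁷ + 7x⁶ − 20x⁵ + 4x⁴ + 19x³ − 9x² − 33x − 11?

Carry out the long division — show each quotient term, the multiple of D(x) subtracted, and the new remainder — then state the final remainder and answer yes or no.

R(x) = 3, so D(x) is not a factor of P(x). no

Step 1: lead(−x⁸ + 3x⁷ + 7x⁶ − 20x⁵ + 4x⁴ + 19x³ − 9x² − 33x − 11) ÷ lead(D) = −x⁸ ÷ −x² = x⁶. Subtract (x⁶)·D = −x⁸ + 3x⁷ + 2x⁶. Remainder: 5x⁶ − 20x⁵ + 4x⁴ + 19x³ − 9x² − 33x − 11.
Step 2: lead(5x⁶ − 20x⁵ + 4x⁴ + 19x³ − 9x² − 33x − 11) ÷ lead(D) = 5x⁶ ÷ −x² = −5x⁴. Subtract (−5x⁴)·D = 5x⁶ − 15x⁵ − 10x⁴. Remainder: −5x⁵ + 14x⁴ + 19x³ − 9x² − 33x − 11.
Step 3: lead(−5x⁵ + 14x⁴ + 19x³ − 9x² − 33x − 11) ÷ lead(D) = −5x⁵ ÷ −x² = 5x³. Subtract (5x³)·D = −5x⁵ + 15x⁴ + 10x³. Remainder: −x⁴ + 9x³ − 9x² − 33x − 11.
Step 4: lead(−x⁴ + 9x³ − 9x² − 33x − 11) ÷ lead(D) = −x⁴ ÷ −x² = x². Subtract (x²)·D = −x⁴ + 3x³ + 2x². Remainder: 6x³ − 11x² − 33x − 11.
Step 5: lead(6x³ − 11x² − 33x − 11) ÷ lead(D) = 6x³ ÷ −x² = −6x. Subtract (−6x)·D = 6x³ − 18x² − 12x. Remainder: 7x² − 21x − 11.
Step 6: lead(7x² − 21x − 11) ÷ lead(D) = 7x² ÷ −x² = −7. Subtract (−7)·D = 7x² − 21x − 14. Remainder: 3.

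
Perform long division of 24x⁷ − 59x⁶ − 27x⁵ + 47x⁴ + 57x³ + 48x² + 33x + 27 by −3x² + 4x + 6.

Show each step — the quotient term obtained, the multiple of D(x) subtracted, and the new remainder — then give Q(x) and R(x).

Step 1: lead(24x⁷ − 59x⁶ − 27x⁵ + 47x⁴ + 57x³ + 48x² + 33x + 27) ÷ lead(D) = 24x⁷ ÷ −3x² = −8x⁵. Subtract (−8x⁵)·D = 24x⁷ − 32x⁶ − 48x⁵. Remainder: −27x⁶ + 21x⁵ + 47x⁴ + 57x³ + 48x² + 33x + 27.
Step 2: lead(−27x⁶ + 21x⁵ + 47x⁴ + 57x³ + 48x² + 33x + 27) ÷ lead(D) = −27x⁶ ÷ −3x² = 9x⁴. Subtract (9x⁴)·D = −27x⁶ + 36x⁵ + 54x⁴. Remainder: −15x⁵ − 7x⁴ + 57x³ + 48x² + 33x + 27.
Step 3: lead(−15x⁵ − 7x⁴ + 57x³ + 48x² + 33x + 27) ÷ lead(D) = −15x⁵ ÷ −3x² = 5x³. Subtract (5x³)·D = −15x⁵ + 20x⁴ + 30x³. Remainder: −27x⁴ + 27x³ + 48x² + 33x + 27.
Step 4: lead(−27x⁴ + 27x³ + 48x² + 33x + 27) ÷ lead(D) = −27x⁴ ÷ −3x² = 9x². Subtract (9x²)·D = −27x⁴ + 36x³ + 54x². Remainder: −9x³ − 6x² + 33x + 27.
Step 5: lead(−9x³ − 6x² + 33x + 27) ÷ lead(D) = −9x³ ÷ −3x² = 3x. Subtract (3x)·D = −9x³ + 12x² + 18x. Remainder: −18x² + 15x + 27.
Step 6: lead(−18x² + 15x + 27) ÷ lead(D) = −18x² ÷ −3x² = 6. Subtract (6)·D = −18x² + 24x + 36. Remainder: −9x − 9.

Q(x) = −8x⁵ + 9x⁴ + 5x³ + 9x² + 3x + 6; R(x) = −9x − 9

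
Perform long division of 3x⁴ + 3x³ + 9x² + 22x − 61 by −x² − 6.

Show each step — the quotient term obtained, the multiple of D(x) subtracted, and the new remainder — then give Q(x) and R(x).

Step 1: lead(3x⁴ + 3x³ + 9x² + 22x − 61) ÷ lead(D) = 3x⁴ ÷ −x² = −3x². Subtract (−3x²)·D = 3x⁴ + 18x². Remainder: 3x³ − 9x² + 22x − 61.
Step 2: lead(3x³ − 9x² + 22x − 61) ÷ lead(D) = 3x³ ÷ −x² = −3x. Subtract (−3x)·D = 3x³ + 18x. Remainder: −9x² + 4x − 61.
Step 3: lead(−9x² + 4x − 61) ÷ lead(D) = −9x² ÷ −x² = 9. Subtract (9)·D = −9x² − 54. Remainder: 4x − 7.

Q(x) = −3x² − 3x + 9; R(x) = 4x − 7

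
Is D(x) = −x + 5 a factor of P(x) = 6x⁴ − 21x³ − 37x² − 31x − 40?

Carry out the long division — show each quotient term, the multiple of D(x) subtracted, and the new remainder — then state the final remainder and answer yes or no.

Step 1: lead(6x⁴ − 21x³ − 37x² − 31x − 40) ÷ lead(D) = 6x⁴ ÷ −x = −6x³. Subtract (−6x³)·D = 6x⁴ − 30x³. Remainder: 9x³ − 37x² − 31x − 40.
Step 2: lead(9x³ − 37x² − 31x − 40) ÷ lead(D) = 9x³ ÷ −x = −9x². Subtract (−9x²)·D = 9x³ − 45x². Remainder: 8x² − 31x − 40.
Step 3: lead(8x² − 31x − 40) ÷ lead(D) = 8x² ÷ −x = −8x. Subtract (−8x)·D = 8x² − 40x. Remainder: 9x − 40.
Step 4: lead(9x − 40) ÷ lead(D) = 9x ÷ −x = −9. Subtract (−9)·D = 9x − 45. Remainder: 5.

R(x) = 5, so D(x) is not a factor of P(x). no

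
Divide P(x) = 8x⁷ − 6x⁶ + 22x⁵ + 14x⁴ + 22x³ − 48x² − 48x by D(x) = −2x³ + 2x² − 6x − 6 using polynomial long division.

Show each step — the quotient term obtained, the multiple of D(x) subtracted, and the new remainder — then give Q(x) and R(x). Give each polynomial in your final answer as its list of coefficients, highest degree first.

Step 1: lead(8x⁷ − 6x⁶ + 22x⁵ + 14x⁴ + 22x³ − 48x² − 48x) ÷ lead(D) = 8x⁷ ÷ −2x³ = −4x⁴. Subtract (−4x⁴)·D = 8x⁷ − 8x⁶ + 24x⁵ + 24x⁴. Remainder: 2x⁶ − 2x⁵ − 10x⁴ + 22x³ − 48x² − 48x.
Step 2: lead(2x⁶ − 2x⁵ − 10x⁴ + 22x³ − 48x² − 48x) ÷ lead(D) = 2x⁶ ÷ −2x³ = −x³. Subtract (−x³)·D = 2x⁶ − 2x⁵ + 6x⁴ + 6x³. Remainder: −16x⁴ + 16x³ − 48x² − 48x.
Step 3: lead(−16x⁴ + 16x³ − 48x² − 48x) ÷ lead(D) = −16x⁴ ÷ −2x³ = 8x. Subtract (8x)·D = −16x⁴ + 16x³ − 48x² − 48x. Remainder: 0.

Q = [-4, -1, 0, 8, 0]; R = [0]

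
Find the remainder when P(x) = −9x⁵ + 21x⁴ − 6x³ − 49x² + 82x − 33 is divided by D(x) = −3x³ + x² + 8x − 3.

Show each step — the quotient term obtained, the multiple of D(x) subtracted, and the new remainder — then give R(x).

Step 1: lead(−9x⁵ + 21x⁴ − 6x³ − 49x² + 82x − 33) ÷ lead(D) = −9x⁵ ÷ −3x³ = 3x². Subtract (3x²)·D = −9x⁵ + 3x⁴ + 24x³ − 9x². Remainder: 18x⁴ − 30x³ − 40x² + 82x − 33.
Step 2: lead(18x⁴ − 30x³ − 40x² + 82x − 33) ÷ lead(D) = 18x⁴ ÷ −3x³ = −6x. Subtract (−6x)·D = 18x⁴ − 6x³ − 48x² + 18x. Remainder: −24x³ + 8x² + 64x − 33.
Step 3: lead(−24x³ + 8x² + 64x − 33) ÷ lead(D) = −24x³ ÷ −3x³ = 8. Subtract (8)·D = −24x³ + 8x² + 64x − 24. Remainder: −9.

R(x) = −9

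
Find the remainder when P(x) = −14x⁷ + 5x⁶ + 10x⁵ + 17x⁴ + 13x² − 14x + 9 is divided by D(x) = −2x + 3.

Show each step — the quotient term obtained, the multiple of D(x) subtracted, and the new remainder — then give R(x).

Step 1: lead(−14x⁷ + 5x⁶ + 10x⁵ + 17x⁴ + 13x² − 14x + 9) ÷ lead(D) = −14x⁷ ÷ −2x = 7x⁶. Subtract (7x⁶)·D = −14x⁷ + 21x⁶. Remainder: −16x⁶ + 10x⁵ + 17x⁴ + 13x² − 14x + 9.
Step 2: lead(−16x⁶ + 10x⁵ + 17x⁴ + 13x² − 14x + 9) ÷ lead(D) = −16x⁶ ÷ −2x = 8x⁵. Subtract (8x⁵)·D = −16x⁶ + 24x⁵. Remainder: −14x⁵ + 17x⁴ + 13x² − 14x + 9.
Step 3: lead(−14x⁵ + 17x⁴ + 13x² − 14x + 9) ÷ lead(D) = −14x⁵ ÷ −2x = 7x⁴. Subtract (7x⁴)·D = −14x⁵ + 21x⁴. Remainder: −4x⁴ + 13x² − 14x + 9.
Step 4: lead(−4x⁴ + 13x² − 14x + 9) ÷ lead(D) = −4x⁴ ÷ −2x = 2x³. Subtract (2x³)·D = −4x⁴ + 6x³. Remainder: −6x³ + 13x² − 14x + 9.
Step 5: lead(−6x³ + 13x² − 14x + 9) ÷ lead(D) = −6x³ ÷ −2x = 3x². Subtract (3x²)·D = −6x³ + 9x². Remainder: 4x² − 14x + 9.
Step 6: lead(4x² − 14x + 9) ÷ lead(D) = 4x² ÷ −2x = −2x. Subtract (−2x)·D = 4x² − 6x. Remainder: −8x + 9.
Step 7: lead(−8x + 9) ÷ lead(D) = −8x ÷ −2x = 4. Subtract (4)·D = −8x + 12. Remainder: −3.

R(x) = −3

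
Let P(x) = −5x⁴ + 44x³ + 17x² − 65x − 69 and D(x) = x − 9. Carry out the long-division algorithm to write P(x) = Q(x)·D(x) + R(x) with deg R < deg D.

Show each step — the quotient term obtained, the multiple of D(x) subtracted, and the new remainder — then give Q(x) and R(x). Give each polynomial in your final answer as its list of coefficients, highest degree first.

Q = [-5, -1, 8, 7]; R = [-6]

Step 1: lead(−5x⁴ + 44x³ + 17x² − 65x − 69) ÷ lead(D) = −5x⁴ ÷ x = −5x³. Subtract (−5x³)·D = −5x⁴ + 45x³. Remainder: −x³ + 17x² − 65x − 69.
Step 2: lead(−x³ + 17x² − 65x − 69) ÷ lead(D) = −x³ ÷ x = −x². Subtract (−x²)·D = −x³ + 9x². Remainder: 8x² − 65x − 69.
Step 3: lead(8x² − 65x − 69) ÷ lead(D) = 8x² ÷ x = 8x. Subtract (8x)·D = 8x² − 72x. Remainder: 7x − 69.
Step 4: lead(7x − 69) ÷ lead(D) = 7x ÷ x = 7. Subtract (7)·D = 7x − 63. Remainder: −6.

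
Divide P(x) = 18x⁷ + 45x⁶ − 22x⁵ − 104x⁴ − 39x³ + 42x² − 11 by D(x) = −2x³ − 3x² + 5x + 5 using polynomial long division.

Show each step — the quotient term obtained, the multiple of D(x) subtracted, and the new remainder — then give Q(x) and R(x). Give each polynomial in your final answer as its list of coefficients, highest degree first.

Step 1: lead(18x⁷ + 45x⁶ − 22x⁵ − 104x⁴ − 39x³ + 42x² − 11) ÷ lead(D) = 18x⁷ ÷ −2x³ = −9x⁴. Subtract (−9x⁴)·D = 18x⁷ + 27x⁶ − 45x⁵ − 45x⁴. Remainder: 18x⁶ + 23x⁵ − 59x⁴ − 39x³ + 42x² − 11.
Step 2: lead(18x⁶ + 23x⁵ − 59x⁴ − 39x³ + 42x² − 11) ÷ lead(D) = 18x⁶ ÷ −2x³ = −9x³. Subtract (−9x³)·D = 18x⁶ + 27x⁵ − 45x⁴ − 45x³. Remainder: −4x⁵ − 14x⁴ + 6x³ + 42x² − 11.
Step 3: lead(−4x⁵ − 14x⁴ + 6x³ + 42x² − 11) ÷ lead(D) = −4x⁵ ÷ −2x³ = 2x². Subtract (2x²)·D = −4x⁵ − 6x⁴ + 10x³ + 10x². Remainder: −8x⁴ − 4x³ + 32x² − 11.
Step 4: lead(−8x⁴ − 4x³ + 32x² − 11) ÷ lead(D) = −8x⁴ ÷ −2x³ = 4x. Subtract (4x)·D = −8x⁴ − 12x³ + 20x² + 20x. Remainder: 8x³ + 12x² − 20x − 11.
Step 5: lead(8x³ + 12x² − 20x − 11) ÷ lead(D) = 8x³ ÷ −2x³ = −4. Subtract (−4)·D = 8x³ + 12x² − 20x − 20. Remainder: 9.

Q = [-9, -9, 2, 4, -4]; R = [9]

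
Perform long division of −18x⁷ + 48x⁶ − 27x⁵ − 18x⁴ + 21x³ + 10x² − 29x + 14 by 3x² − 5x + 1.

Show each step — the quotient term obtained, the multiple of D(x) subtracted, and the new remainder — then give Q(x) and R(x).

Step 1: lead(−18x⁷ + 48x⁶ − 27x⁵ − 18x⁴ + 21x³ + 10x² − 29x + 14) ÷ lead(D) = −18x⁷ ÷ 3x² = −6x⁵. Subtract (−6x⁵)·D = −18x⁷ + 30x⁶ − 6x⁵. Remainder: 18x⁶ − 21x⁵ − 18x⁴ + 21x³ + 10x² − 29x + 14.
Step 2: lead(18x⁶ − 21x⁵ − 18x⁴ + 21x³ + 10x² − 29x + 14) ÷ lead(D) = 18x⁶ ÷ 3x² = 6x⁴. Subtract (6x⁴)·D = 18x⁶ − 30x⁵ + 6x⁴. Remainder: 9x⁵ − 24x⁴ + 21x³ + 10x² − 29x + 14.
Step 3: lead(9x⁵ − 24x⁴ + 21x³ + 10x² − 29x + 14) ÷ lead(D) = 9x⁵ ÷ 3x² = 3x³. Subtract (3x³)·D = 9x⁵ − 15x⁴ + 3x³. Remainder: −9x⁴ + 18x³ + 10x² − 29x + 14.
Step 4: lead(−9x⁴ + 18x³ + 10x² − 29x + 14) ÷ lead(D) = −9x⁴ ÷ 3x² = −3x². Subtract (−3x²)·D = −9x⁴ + 15x³ − 3x². Remainder: 3x³ + 13x² − 29x + 14.
Step 5: lead(3x³ + 13x² − 29x + 14) ÷ lead(D) = 3x³ ÷ 3x² = x. Subtract (x)·D = 3x³ − 5x² + x. Remainder: 18x² − 30x + 14.
Step 6: lead(18x² − 30x + 14) ÷ lead(D) = 18x² ÷ 3x² = 6. Subtract (6)·D = 18x² − 30x + 6. Remainder: 8.

Q(x) = −6x⁵ + 6x⁴ + 3x³ − 3x² + x + 6; R(x) = 8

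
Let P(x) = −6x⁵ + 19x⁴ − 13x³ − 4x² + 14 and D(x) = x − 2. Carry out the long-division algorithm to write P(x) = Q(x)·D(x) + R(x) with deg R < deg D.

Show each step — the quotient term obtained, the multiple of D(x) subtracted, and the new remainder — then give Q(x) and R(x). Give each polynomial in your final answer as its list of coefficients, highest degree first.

Step 1: lead(−6x⁵ + 19x⁴ − 13x³ − 4x² + 14) ÷ lead(D) = −6x⁵ ÷ x = −6x⁴. Subtract (−6x⁴)·D = −6x⁵ + 12x⁴. Remainder: 7x⁴ − 13x³ − 4x² + 14.
Step 2: lead(7x⁴ − 13x³ − 4x² + 14) ÷ lead(D) = 7x⁴ ÷ x = 7x³. Subtract (7x³)·D = 7x⁴ − 14x³. Remainder: x³ − 4x² + 14.
Step 3: lead(x³ − 4x² + 14) ÷ lead(D) = x³ ÷ x = x². Subtract (x²)·D = x³ − 2x². Remainder: −2x² + 14.
Step 4: lead(−2x² + 14) ÷ lead(D) = −2x² ÷ x = −2x. Subtract (−2x)·D = −2x² + 4x. Remainder: −4x + 14.
Step 5: lead(−4x + 14) ÷ lead(D) = −4x ÷ x = −4. Subtract (−4)·D = −4x + 8. Remainder: 6.

Q = [-6, 7, 1, -2, -4]; R = [6]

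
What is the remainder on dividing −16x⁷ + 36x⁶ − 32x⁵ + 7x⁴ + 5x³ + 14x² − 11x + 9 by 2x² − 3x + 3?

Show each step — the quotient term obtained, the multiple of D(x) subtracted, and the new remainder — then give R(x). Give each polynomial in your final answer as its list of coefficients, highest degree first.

Step 1: lead(−16x⁷ + 36x⁶ − 32x⁵ + 7x⁴ + 5x³ + 14x² − 11x + 9) ÷ lead(D) = −16x⁷ ÷ 2x² = −8x⁵. Subtract (−8x⁵)·D = −16x⁷ + 24x⁶ − 24x⁵. Remainder: 12x⁶ − 8x⁵ + 7x⁴ + 5x³ + 14x² − 11x + 9.
Step 2: lead(12x⁶ − 8x⁵ + 7x⁴ + 5x³ + 14x² − 11x + 9) ÷ lead(D) = 12x⁶ ÷ 2x² = 6x⁴. Subtract (6x⁴)·D = 12x⁶ − 18x⁵ + 18x⁴. Remainder: 10x⁵ − 11x⁴ + 5x³ + 14x² − 11x + 9.
Step 3: lead(10x⁵ − 11x⁴ + 5x³ + 14x² − 11x + 9) ÷ lead(D) = 10x⁵ ÷ 2x² = 5x³. Subtract (5x³)·D = 10x⁵ − 15x⁴ + 15x³. Remainder: 4x⁴ − 10x³ + 14x² − 11x + 9.
Step 4: lead(4x⁴ − 10x³ + 14x² − 11x + 9) ÷ lead(D) = 4x⁴ ÷ 2x² = 2x². Subtract (2x²)·D = 4x⁴ − 6x³ + 6x². Remainder: −4x³ + 8x² − 11x + 9.
Step 5: lead(−4x³ + 8x² − 11x + 9) ÷ lead(D) = −4x³ ÷ 2x² = −2x. Subtract (−2x)·D = −4x³ + 6x² − 6x. Remainder: 2x² − 5x + 9.
Step 6: lead(2x² − 5x + 9) ÷ lead(D) = 2x² ÷ 2x² = 1. Subtract (1)·D = 2x² − 3x + 3. Remainder: −2x + 6.

R = [-2, 6]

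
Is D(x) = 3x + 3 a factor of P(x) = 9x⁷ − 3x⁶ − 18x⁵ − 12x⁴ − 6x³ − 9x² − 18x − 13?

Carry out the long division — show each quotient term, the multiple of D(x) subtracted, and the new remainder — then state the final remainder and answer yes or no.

R(x) = −4, so D(x) is not a factor of P(x). no

Step 1: lead(9x⁷ − 3x⁶ − 18x⁵ − 12x⁴ − 6x³ − 9x² − 18x − 13) ÷ lead(D) = 9x⁷ ÷ 3x = 3x⁶. Subtract (3x⁶)·D = 9x⁷ + 9x⁶. Remainder: −12x⁶ − 18x⁵ − 12x⁴ − 6x³ − 9x² − 18x − 13.
Step 2: lead(−12x⁶ − 18x⁵ − 12x⁴ − 6x³ − 9x² − 18x − 13) ÷ lead(D) = −12x⁶ ÷ 3x = −4x⁵. Subtract (−4x⁵)·D = −12x⁶ − 12x⁵. Remainder: −6x⁵ − 12x⁴ − 6x³ − 9x² − 18x − 13.
Step 3: lead(−6x⁵ − 12x⁴ − 6x³ − 9x² − 18x − 13) ÷ lead(D) = −6x⁵ ÷ 3x = −2x⁴. Subtract (−2x⁴)·D = −6x⁵ − 6x⁴. Remainder: −6x⁴ − 6x³ − 9x² − 18x − 13.
Step 4: lead(−6x⁴ − 6x³ − 9x² − 18x − 13) ÷ lead(D) = −6x⁴ ÷ 3x = −2x³. Subtract (−2x³)·D = −6x⁴ − 6x³. Remainder: −9x² − 18x − 13.
Step 5: lead(−9x² − 18x − 13) ÷ lead(D) = −9x² ÷ 3x = −3x. Subtract (−3x)·D = −9x² − 9x. Remainder: −9x − 13.
Step 6: lead(−9x − 13) ÷ lead(D) = −9x ÷ 3x = −3. Subtract (−3)·D = −9x − 9. Remainder: −4.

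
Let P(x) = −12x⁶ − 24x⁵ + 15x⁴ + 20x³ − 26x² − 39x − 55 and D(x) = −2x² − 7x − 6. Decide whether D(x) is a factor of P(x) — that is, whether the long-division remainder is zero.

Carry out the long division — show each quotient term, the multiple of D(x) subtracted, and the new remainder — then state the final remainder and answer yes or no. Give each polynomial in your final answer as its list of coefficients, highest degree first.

Step 1: lead(−12x⁶ − 24x⁵ + 15x⁴ + 20x³ − 26x² − 39x − 55) ÷ lead(D) = −12x⁶ ÷ −2x² = 6x⁴. Subtract (6x⁴)·D = −12x⁶ − 42x⁵ − 36x⁴. Remainder: 18x⁵ + 51x⁴ + 20x³ − 26x² − 39x − 55.
Step 2: lead(18x⁵ + 51x⁴ + 20x³ − 26x² − 39x − 55) ÷ lead(D) = 18x⁵ ÷ −2x² = −9x³. Subtract (−9x³)·D = 18x⁵ + 63x⁴ + 54x³. Remainder: −12x⁴ − 34x³ − 26x² − 39x − 55.
Step 3: lead(−12x⁴ − 34x³ − 26x² − 39x − 55) ÷ lead(D) = −12x⁴ ÷ −2x² = 6x². Subtract (6x²)·D = −12x⁴ − 42x³ − 36x². Remainder: 8x³ + 10x² − 39x − 55.
Step 4: lead(8x³ + 10x² − 39x − 55) ÷ lead(D) = 8x³ ÷ −2x² = −4x. Subtract (−4x)·D = 8x³ + 28x² + 24x. Remainder: −18x² − 63x − 55.
Step 5: lead(−18x² − 63x − 55) ÷ lead(D) = −18x² ÷ −2x² = 9. Subtract (9)·D = −18x² − 63x − 54. Remainder: −1.

R = [-1], so D(x) is not a factor of P(x). no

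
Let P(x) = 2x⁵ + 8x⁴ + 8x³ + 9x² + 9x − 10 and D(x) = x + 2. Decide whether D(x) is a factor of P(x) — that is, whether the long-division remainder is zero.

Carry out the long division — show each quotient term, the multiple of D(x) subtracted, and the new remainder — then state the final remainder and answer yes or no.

R(x) = 8, so D(x) is not a factor of P(x). no

Step 1: lead(2x⁵ + 8x⁴ + 8x³ + 9x² + 9x − 10) ÷ lead(D) = 2x⁵ ÷ x = 2x⁴. Subtract (2x⁴)·D = 2x⁵ + 4x⁴. Remainder: 4x⁴ + 8x³ + 9x² + 9x − 10.
Step 2: lead(4x⁴ + 8x³ + 9x² + 9x − 10) ÷ lead(D) = 4x⁴ ÷ x = 4x³. Subtract (4x³)·D = 4x⁴ + 8x³. Remainder: 9x² + 9x − 10.
Step 3: lead(9x² + 9x − 10) ÷ lead(D) = 9x² ÷ x = 9x. Subtract (9x)·D = 9x² + 18x. Remainder: −9x − 10.
Step 4: lead(−9x − 10) ÷ lead(D) = −9x ÷ x = −9. Subtract (−9)·D = −9x − 18. Remainder: 8.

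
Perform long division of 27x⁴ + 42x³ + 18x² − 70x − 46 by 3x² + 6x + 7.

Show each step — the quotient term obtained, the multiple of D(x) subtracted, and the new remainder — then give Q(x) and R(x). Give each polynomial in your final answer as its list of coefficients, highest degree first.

Step 1: lead(27x⁴ + 42x³ + 18x² − 70x − 46) ÷ lead(D) = 27x⁴ ÷ 3x² = 9x². Subtract (9x²)·D = 27x⁴ + 54x³ + 63x². Remainder: −12x³ − 45x² − 70x − 46.
Step 2: lead(−12x³ − 45x² − 70x − 46) ÷ lead(D) = −12x³ ÷ 3x² = −4x. Subtract (−4x)·D = −12x³ − 24x² − 28x. Remainder: −21x² − 42x − 46.
Step 3: lead(−21x² − 42x − 46) ÷ lead(D) = −21x² ÷ 3x² = −7. Subtract (−7)·D = −21x² − 42x − 49. Remainder: 3.

Q = [9, -4, -7]; R = [3]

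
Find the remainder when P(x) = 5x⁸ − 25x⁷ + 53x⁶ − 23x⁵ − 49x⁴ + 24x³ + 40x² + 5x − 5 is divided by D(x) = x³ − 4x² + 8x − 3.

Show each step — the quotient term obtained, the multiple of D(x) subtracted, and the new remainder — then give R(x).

R(x) = 5x + 4

Step 1: lead(5x⁸ − 25x⁷ + 53x⁶ − 23x⁵ − 49x⁴ + 24x³ + 40x² + 5x − 5) ÷ lead(D) = 5x⁸ ÷ x³ = 5x⁵. Subtract (5x⁵)·D = 5x⁸ − 20x⁷ + 40x⁶ − 15x⁵. Remainder: −5x⁷ + 13x⁶ − 8x⁵ − 49x⁴ + 24x³ + 40x² + 5x − 5.
Step 2: lead(−5x⁷ + 13x⁶ − 8x⁵ − 49x⁴ + 24x³ + 40x² + 5x − 5) ÷ lead(D) = −5x⁷ ÷ x³ = −5x⁴. Subtract (−5x⁴)·D = −5x⁷ + 20x⁶ − 40x⁵ + 15x⁴. Remainder: −7x⁶ + 32x⁵ − 64x⁴ + 24x³ + 40x² + 5x − 5.
Step 3: lead(−7x⁶ + 32x⁵ − 64x⁴ + 24x³ + 40x² + 5x − 5) ÷ lead(D) = −7x⁶ ÷ x³ = −7x³. Subtract (−7x³)·D = −7x⁶ + 28x⁵ − 56x⁴ + 21x³. Remainder: 4x⁵ − 8x⁴ + 3x³ + 40x² + 5x − 5.
Step 4: lead(4x⁵ − 8x⁴ + 3x³ + 40x² + 5x − 5) ÷ lead(D) = 4x⁵ ÷ x³ = 4x². Subtract (4x²)·D = 4x⁵ − 16x⁴ + 32x³ − 12x². Remainder: 8x⁴ − 29x³ + 52x² + 5x − 5.
Step 5: lead(8x⁴ − 29x³ + 52x² + 5x − 5) ÷ lead(D) = 8x⁴ ÷ x³ = 8x. Subtract (8x)·D = 8x⁴ − 32x³ + 64x² − 24x. Remainder: 3x³ − 12x² + 29x − 5.
Step 6: lead(3x³ − 12x² + 29x − 5) ÷ lead(D) = 3x³ ÷ x³ = 3. Subtract (3)·D = 3x³ − 12x² + 24x − 9. Remainder: 5x + 4.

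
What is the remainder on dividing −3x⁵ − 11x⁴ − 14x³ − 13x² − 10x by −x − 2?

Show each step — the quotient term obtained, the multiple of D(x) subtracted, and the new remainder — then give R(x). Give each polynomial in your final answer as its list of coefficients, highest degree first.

Step 1: lead(−3x⁵ − 11x⁴ − 14x³ − 13x² − 10x) ÷ lead(D) = −3x⁵ ÷ −x = 3x⁴. Subtract (3x⁴)·D = −3x⁵ − 6x⁴. Remainder: −5x⁴ − 14x³ − 13x² − 10x.
Step 2: lead(−5x⁴ − 14x³ − 13x² − 10x) ÷ lead(D) = −5x⁴ ÷ −x = 5x³. Subtract (5x³)·D = −5x⁴ − 10x³. Remainder: −4x³ − 13x² − 10x.
Step 3: lead(−4x³ − 13x² − 10x) ÷ lead(D) = −4x³ ÷ −x = 4x². Subtract (4x²)·D = −4x³ − 8x². Remainder: −5x² − 10x.
Step 4: lead(−5x² − 10x) ÷ lead(D) = −5x² ÷ −x = 5x. Subtract (5x)·D = −5x² − 10x. Remainder: 0.

R = [0]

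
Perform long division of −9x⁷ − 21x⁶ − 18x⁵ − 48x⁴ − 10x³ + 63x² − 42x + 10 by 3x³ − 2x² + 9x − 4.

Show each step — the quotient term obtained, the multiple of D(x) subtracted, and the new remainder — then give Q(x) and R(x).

Step 1: lead(−9x⁷ − 21x⁶ − 18x⁵ − 48x⁴ − 10x³ + 63x² − 42x + 10) ÷ lead(D) = −9x⁷ ÷ 3x³ = −3x⁴. Subtract (−3x⁴)·D = −9x⁷ + 6x⁶ − 27x⁵ + 12x⁴. Remainder: −27x⁶ + 9x⁵ − 60x⁴ − 10x³ + 63x² − 42x + 10.
Step 2: lead(−27x⁶ + 9x⁵ − 60x⁴ − 10x³ + 63x² − 42x + 10) ÷ lead(D) = −27x⁶ ÷ 3x³ = −9x³. Subtract (−9x³)·D = −27x⁶ + 18x⁵ − 81x⁴ + 36x³. Remainder: −9x⁵ + 21x⁴ − 46x³ + 63x² − 42x + 10.
Step 3: lead(−9x⁵ + 21x⁴ − 46x³ + 63x² − 42x + 10) ÷ lead(D) = −9x⁵ ÷ 3x³ = −3x². Subtract (−3x²)·D = −9x⁵ + 6x⁴ − 27x³ + 12x². Remainder: 15x⁴ − 19x³ + 51x² − 42x + 10.
Step 4: lead(15x⁴ − 19x³ + 51x² − 42x + 10) ÷ lead(D) = 15x⁴ ÷ 3x³ = 5x. Subtract (5x)·D = 15x⁴ − 10x³ + 45x² − 20x. Remainder: −9x³ + 6x² − 22x + 10.
Step 5: lead(−9x³ + 6x² − 22x + 10) ÷ lead(D) = −9x³ ÷ 3x³ = −3. Subtract (−3)·D = −9x³ + 6x² − 27x + 12. Remainder: 5x − 2.

Q(x) = −3x⁴ − 9x³ − 3x² + 5x − 3; R(x) = 5x − 2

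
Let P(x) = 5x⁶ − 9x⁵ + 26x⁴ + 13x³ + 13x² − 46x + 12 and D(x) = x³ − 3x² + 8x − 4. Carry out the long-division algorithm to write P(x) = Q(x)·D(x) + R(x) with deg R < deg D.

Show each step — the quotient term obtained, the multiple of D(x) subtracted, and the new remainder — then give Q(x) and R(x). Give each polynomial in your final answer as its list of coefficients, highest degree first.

Q = [5, 6, 4, -3]; R = [-4, -6, 0]

Step 1: lead(5x⁶ − 9x⁵ + 26x⁴ + 13x³ + 13x² − 46x + 12) ÷ lead(D) = 5x⁶ ÷ x³ = 5x³. Subtract (5x³)·D = 5x⁶ − 15x⁵ + 40x⁴ − 20x³. Remainder: 6x⁵ − 14x⁴ + 33x³ + 13x² − 46x + 12.
Step 2: lead(6x⁵ − 14x⁴ + 33x³ + 13x² − 46x + 12) ÷ lead(D) = 6x⁵ ÷ x³ = 6x². Subtract (6x²)·D = 6x⁵ − 18x⁴ + 48x³ − 24x². Remainder: 4x⁴ − 15x³ + 37x² − 46x + 12.
Step 3: lead(4x⁴ − 15x³ + 37x² − 46x + 12) ÷ lead(D) = 4x⁴ ÷ x³ = 4x. Subtract (4x)·D = 4x⁴ − 12x³ + 32x² − 16x. Remainder: −3x³ + 5x² − 30x + 12.
Step 4: lead(−3x³ + 5x² − 30x + 12) ÷ lead(D) = −3x³ ÷ x³ = −3. Subtract (−3)·D = −3x³ + 9x² − 24x + 12. Remainder: −4x² − 6x.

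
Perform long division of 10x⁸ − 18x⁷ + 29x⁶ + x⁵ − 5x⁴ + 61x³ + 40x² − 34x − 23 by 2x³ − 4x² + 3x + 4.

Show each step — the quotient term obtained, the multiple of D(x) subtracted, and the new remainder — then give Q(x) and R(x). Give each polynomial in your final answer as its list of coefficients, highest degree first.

Step 1: lead(10x⁸ − 18x⁷ + 29x⁶ + x⁵ − 5x⁴ + 61x³ + 40x² − 34x − 23) ÷ lead(D) = 10x⁸ ÷ 2x³ = 5x⁵. Subtract (5x⁵)·D = 10x⁸ − 20x⁷ + 15x⁶ + 20x⁵. Remainder: 2x⁷ + 14x⁶ − 19x⁵ − 5x⁴ + 61x³ + 40x² − 34x − 23.
Step 2: lead(2x⁷ + 14x⁶ − 19x⁵ − 5x⁴ + 61x³ + 40x² − 34x − 23) ÷ lead(D) = 2x⁷ ÷ 2x³ = x⁴. Subtract (x⁴)·D = 2x⁷ − 4x⁶ + 3x⁵ + 4x⁴. Remainder: 18x⁶ − 22x⁵ − 9x⁴ + 61x³ + 40x² − 34x − 23.
Step 3: lead(18x⁶ − 22x⁵ − 9x⁴ + 61x³ + 40x² − 34x − 23) ÷ lead(D) = 18x⁶ ÷ 2x³ = 9x³. Subtract (9x³)·D = 18x⁶ − 36x⁵ + 27x⁴ + 36x³. Remainder: 14x⁵ − 36x⁴ + 25x³ + 40x² − 34x − 23.
Step 4: lead(14x⁵ − 36x⁴ + 25x³ + 40x² − 34x − 23) ÷ lead(D) = 14x⁵ ÷ 2x³ = 7x². Subtract (7x²)·D = 14x⁵ − 28x⁴ + 21x³ + 28x². Remainder: −8x⁴ + 4x³ + 12x² − 34x − 23.
Step 5: lead(−8x⁴ + 4x³ + 12x² − 34x − 23) ÷ lead(D) = −8x⁴ ÷ 2x³ = −4x. Subtract (−4x)·D = −8x⁴ + 16x³ − 12x² − 16x. Remainder: −12x³ + 24x² − 18x − 23.
Step 6: lead(−12x³ + 24x² − 18x − 23) ÷ lead(D) = −12x³ ÷ 2x³ = −6. Subtract (−6)·D = −12x³ + 24x² − 18x − 24. Remainder: 1.

Q = [5, 1, 9, 7, -4, -6]; R = [1]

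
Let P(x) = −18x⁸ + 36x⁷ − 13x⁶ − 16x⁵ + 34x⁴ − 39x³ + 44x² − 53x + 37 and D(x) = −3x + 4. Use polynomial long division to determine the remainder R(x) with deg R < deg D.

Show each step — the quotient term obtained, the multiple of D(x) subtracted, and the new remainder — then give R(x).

R(x) = 9

Step 1: lead(−18x⁸ + 36x⁷ − 13x⁶ − 16x⁵ + 34x⁴ − 39x³ + 44x² − 53x + 37) ÷ lead(D) = −18x⁸ ÷ −3x = 6x⁷. Subtract (6x⁷)·D = −18x⁸ + 24x⁷. Remainder: 12x⁷ − 13x⁶ − 16x⁵ + 34x⁴ − 39x³ + 44x² − 53x + 37.
Step 2: lead(12x⁷ − 13x⁶ − 16x⁵ + 34x⁴ − 39x³ + 44x² − 53x + 37) ÷ lead(D) = 12x⁷ ÷ −3x = −4x⁶. Subtract (−4x⁶)·D = 12x⁷ − 16x⁶. Remainder: 3x⁶ − 16x⁵ + 34x⁴ − 39x³ + 44x² − 53x + 37.
Step 3: lead(3x⁶ − 16x⁵ + 34x⁴ − 39x³ + 44x² − 53x + 37) ÷ lead(D) = 3x⁶ ÷ −3x = −x⁵. Subtract (−x⁵)·D = 3x⁶ − 4x⁵. Remainder: −12x⁵ + 34x⁴ − 39x³ + 44x² − 53x + 37.
Step 4: lead(−12x⁵ + 34x⁴ − 39x³ + 44x² − 53x + 37) ÷ lead(D) = −12x⁵ ÷ −3x = 4x⁴. Subtract (4x⁴)·D = −12x⁵ + 16x⁴. Remainder: 18x⁴ − 39x³ + 44x² − 53x + 37.
Step 5: lead(18x⁴ − 39x³ + 44x² − 53x + 37) ÷ lead(D) = 18x⁴ ÷ −3x = −6x³. Subtract (−6x³)·D = 18x⁴ − 24x³. Remainder: −15x³ + 44x² − 53x + 37.
Step 6: lead(−15x³ + 44x² − 53x + 37) ÷ lead(D) = −15x³ ÷ −3x = 5x². Subtract (5x²)·D = −15x³ + 20x². Remainder: 24x² − 53x + 37.
Step 7: lead(24x² − 53x + 37) ÷ lead(D) = 24x² ÷ −3x = −8x. Subtract (−8x)·D = 24x² − 32x. Remainder: −21x + 37.
Step 8: lead(−21x + 37) ÷ lead(D) = −21x ÷ −3x = 7. Subtract (7)·D = −21x + 28. Remainder: 9.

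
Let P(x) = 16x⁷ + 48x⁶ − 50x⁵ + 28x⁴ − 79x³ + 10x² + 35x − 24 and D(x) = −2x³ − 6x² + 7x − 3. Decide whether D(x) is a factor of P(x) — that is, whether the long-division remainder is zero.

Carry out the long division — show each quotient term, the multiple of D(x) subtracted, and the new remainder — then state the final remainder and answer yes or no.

Step 1: lead(16x⁷ + 48x⁶ − 50x⁵ + 28x⁴ − 79x³ + 10x² + 35x − 24) ÷ lead(D) = 16x⁷ ÷ −2x³ = −8x⁴. Subtract (−8x⁴)·D = 16x⁷ + 48x⁶ − 56x⁵ + 24x⁴. Remainder: 6x⁵ + 4x⁴ − 79x³ + 10x² + 35x − 24.
Step 2: lead(6x⁵ + 4x⁴ − 79x³ + 10x² + 35x − 24) ÷ lead(D) = 6x⁵ ÷ −2x³ = −3x². Subtract (−3x²)·D = 6x⁵ + 18x⁴ − 21x³ + 9x². Remainder: −14x⁴ − 58x³ + x² + 35x − 24.
Step 3: lead(−14x⁴ − 58x³ + x² + 35x − 24) ÷ lead(D) = −14x⁴ ÷ −2x³ = 7x. Subtract (7x)·D = −14x⁴ − 42x³ + 49x² − 21x. Remainder: −16x³ − 48x² + 56x − 24.
Step 4: lead(−16x³ − 48x² + 56x − 24) ÷ lead(D) = −16x³ ÷ −2x³ = 8. Subtract (8)·D = −16x³ − 48x² + 56x − 24. Remainder: 0.

R(x) = 0, so D(x) is a factor of P(x). yes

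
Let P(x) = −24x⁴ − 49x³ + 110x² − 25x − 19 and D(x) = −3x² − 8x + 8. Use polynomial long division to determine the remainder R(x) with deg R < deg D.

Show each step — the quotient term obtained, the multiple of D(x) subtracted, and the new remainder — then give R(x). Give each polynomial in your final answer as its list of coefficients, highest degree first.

Step 1: lead(−24x⁴ − 49x³ + 110x² − 25x − 19) ÷ lead(D) = −24x⁴ ÷ −3x² = 8x². Subtract (8x²)·D = −24x⁴ − 64x³ + 64x². Remainder: 15x³ + 46x² − 25x − 19.
Step 2: lead(15x³ + 46x² − 25x − 19) ÷ lead(D) = 15x³ ÷ −3x² = −5x. Subtract (−5x)·D = 15x³ + 40x² − 40x. Remainder: 6x² + 15x − 19.
Step 3: lead(6x² + 15x − 19) ÷ lead(D) = 6x² ÷ −3x² = −2. Subtract (−2)·D = 6x² + 16x − 16. Remainder: −x − 3.

R = [-1, -3]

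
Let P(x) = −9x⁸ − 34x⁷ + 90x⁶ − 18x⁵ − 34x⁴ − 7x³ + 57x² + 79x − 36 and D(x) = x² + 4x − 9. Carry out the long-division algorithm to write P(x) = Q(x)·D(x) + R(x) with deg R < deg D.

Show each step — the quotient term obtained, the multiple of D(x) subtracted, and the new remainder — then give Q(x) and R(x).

Step 1: lead(−9x⁸ − 34x⁷ + 90x⁶ − 18x⁵ − 34x⁴ − 7x³ + 57x² + 79x − 36) ÷ lead(D) = −9x⁸ ÷ x² = −9x⁶. Subtract (−9x⁶)·D = −9x⁸ − 36x⁷ + 81x⁶. Remainder: 2x⁷ + 9x⁶ − 18x⁵ − 34x⁴ − 7x³ + 57x² + 79x − 36.
Step 2: lead(2x⁷ + 9x⁶ − 18x⁵ − 34x⁴ − 7x³ + 57x² + 79x − 36) ÷ lead(D) = 2x⁷ ÷ x² = 2x⁵. Subtract (2x⁵)·D = 2x⁷ + 8x⁶ − 18x⁵. Remainder: x⁶ − 34x⁴ − 7x³ + 57x² + 79x − 36.
Step 3: lead(x⁶ − 34x⁴ − 7x³ + 57x² + 79x − 36) ÷ lead(D) = x⁶ ÷ x² = x⁴. Subtract (x⁴)·D = x⁶ + 4x⁵ − 9x⁴. Remainder: −4x⁵ − 25x⁴ − 7x³ + 57x² + 79x − 36.
Step 4: lead(−4x⁵ − 25x⁴ − 7x³ + 57x² + 79x − 36) ÷ lead(D) = −4x⁵ ÷ x² = −4x³. Subtract (−4x³)·D = −4x⁵ − 16x⁴ + 36x³. Remainder: −9x⁴ − 43x³ + 57x² + 79x − 36.
Step 5: lead(−9x⁴ − 43x³ + 57x² + 79x − 36) ÷ lead(D) = −9x⁴ ÷ x² = −9x². Subtract (−9x²)·D = −9x⁴ − 36x³ + 81x². Remainder: −7x³ − 24x² + 79x − 36.
Step 6: lead(−7x³ − 24x² + 79x − 36) ÷ lead(D) = −7x³ ÷ x² = −7x. Subtract (−7x)·D = −7x³ − 28x² + 63x. Remainder: 4x² + 16x − 36.
Step 7: lead(4x² + 16x − 36) ÷ lead(D) = 4x² ÷ x² = 4. Subtract (4)·D = 4x² + 16x − 36. Remainder: 0.

Q(x) = −9x⁶ + 2x⁵ + x⁴ − 4x³ − 9x² − 7x + 4; R(x) = 0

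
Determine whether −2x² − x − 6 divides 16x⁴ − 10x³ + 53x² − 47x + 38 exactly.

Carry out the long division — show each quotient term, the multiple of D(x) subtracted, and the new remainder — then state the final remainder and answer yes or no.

Step 1: lead(16x⁴ − 10x³ + 53x² − 47x + 38) ÷ lead(D) = 16x⁴ ÷ −2x² = −8x². Subtract (−8x²)·D = 16x⁴ + 8x³ + 48x². Remainder: −18x³ + 5x² − 47x + 38.
Step 2: lead(−18x³ + 5x² − 47x + 38) ÷ lead(D) = −18x³ ÷ −2x² = 9x. Subtract (9x)·D = −18x³ − 9x² − 54x. Remainder: 14x² + 7x + 38.
Step 3: lead(14x² + 7x + 38) ÷ lead(D) = 14x² ÷ −2x² = −7. Subtract (−7)·D = 14x² + 7x + 42. Remainder: −4.

R(x) = −4, so D(x) is not a factor of P(x). no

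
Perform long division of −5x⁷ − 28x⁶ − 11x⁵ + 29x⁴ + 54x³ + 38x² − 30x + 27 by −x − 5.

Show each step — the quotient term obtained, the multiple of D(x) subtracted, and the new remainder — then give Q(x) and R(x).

Q(x) = 5x⁶ + 3x⁵ − 4x⁴ − 9x³ − 9x² + 7x − 5; R(x) = 2

Step 1: lead(−5x⁷ − 28x⁶ − 11x⁵ + 29x⁴ + 54x³ + 38x² − 30x + 27) ÷ lead(D) = −5x⁷ ÷ −x = 5x⁶. Subtract (5x⁶)·D = −5x⁷ − 25x⁶. Remainder: −3x⁶ − 11x⁵ + 29x⁴ + 54x³ + 38x² − 30x + 27.
Step 2: lead(−3x⁶ − 11x⁵ + 29x⁴ + 54x³ + 38x² − 30x + 27) ÷ lead(D) = −3x⁶ ÷ −x = 3x⁵. Subtract (3x⁵)·D = −3x⁶ − 15x⁵. Remainder: 4x⁵ + 29x⁴ + 54x³ + 38x² − 30x + 27.
Step 3: lead(4x⁵ + 29x⁴ + 54x³ + 38x² − 30x + 27) ÷ lead(D) = 4x⁵ ÷ −x = −4x⁴. Subtract (−4x⁴)·D = 4x⁵ + 20x⁴. Remainder: 9x⁴ + 54x³ + 38x² − 30x + 27.
Step 4: lead(9x⁴ + 54x³ + 38x² − 30x + 27) ÷ lead(D) = 9x⁴ ÷ −x = −9x³. Subtract (−9x³)·D = 9x⁴ + 45x³. Remainder: 9x³ + 38x² − 30x + 27.
Step 5: lead(9x³ + 38x² − 30x + 27) ÷ lead(D) = 9x³ ÷ −x = −9x². Subtract (−9x²)·D = 9x³ + 45x². Remainder: −7x² − 30x + 27.
Step 6: lead(−7x² − 30x + 27) ÷ lead(D) = −7x² ÷ −x = 7x. Subtract (7x)·D = −7x² − 35x. Remainder: 5x + 27.
Step 7: lead(5x + 27) ÷ lead(D) = 5x ÷ −x = −5. Subtract (−5)·D = 5x + 25. Remainder: 2.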